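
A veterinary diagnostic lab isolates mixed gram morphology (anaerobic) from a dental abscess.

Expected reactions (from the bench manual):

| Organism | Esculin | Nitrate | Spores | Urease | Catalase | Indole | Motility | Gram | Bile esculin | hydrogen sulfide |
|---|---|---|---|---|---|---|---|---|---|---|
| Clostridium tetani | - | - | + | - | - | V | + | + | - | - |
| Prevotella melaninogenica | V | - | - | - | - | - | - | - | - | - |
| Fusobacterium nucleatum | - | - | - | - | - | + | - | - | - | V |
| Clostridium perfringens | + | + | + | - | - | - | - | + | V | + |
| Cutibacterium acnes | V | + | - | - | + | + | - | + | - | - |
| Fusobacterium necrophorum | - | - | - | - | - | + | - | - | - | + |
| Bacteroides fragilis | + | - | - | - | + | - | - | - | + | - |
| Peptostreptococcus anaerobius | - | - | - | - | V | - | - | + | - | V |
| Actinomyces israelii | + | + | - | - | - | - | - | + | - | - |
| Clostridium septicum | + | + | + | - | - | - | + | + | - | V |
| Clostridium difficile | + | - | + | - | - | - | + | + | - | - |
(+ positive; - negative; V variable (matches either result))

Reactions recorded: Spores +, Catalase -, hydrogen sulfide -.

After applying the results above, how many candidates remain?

hydrogen sulfide -: excludes Clostridium perfringens, Fusobacterium necrophorum — 9 left.
Spores +: excludes 6 organisms — 3 left.
Catalase -: all 3 remaining candidates are consistent.
Still consistent: Clostridium difficile, Clostridium septicum, Clostridium tetani.

3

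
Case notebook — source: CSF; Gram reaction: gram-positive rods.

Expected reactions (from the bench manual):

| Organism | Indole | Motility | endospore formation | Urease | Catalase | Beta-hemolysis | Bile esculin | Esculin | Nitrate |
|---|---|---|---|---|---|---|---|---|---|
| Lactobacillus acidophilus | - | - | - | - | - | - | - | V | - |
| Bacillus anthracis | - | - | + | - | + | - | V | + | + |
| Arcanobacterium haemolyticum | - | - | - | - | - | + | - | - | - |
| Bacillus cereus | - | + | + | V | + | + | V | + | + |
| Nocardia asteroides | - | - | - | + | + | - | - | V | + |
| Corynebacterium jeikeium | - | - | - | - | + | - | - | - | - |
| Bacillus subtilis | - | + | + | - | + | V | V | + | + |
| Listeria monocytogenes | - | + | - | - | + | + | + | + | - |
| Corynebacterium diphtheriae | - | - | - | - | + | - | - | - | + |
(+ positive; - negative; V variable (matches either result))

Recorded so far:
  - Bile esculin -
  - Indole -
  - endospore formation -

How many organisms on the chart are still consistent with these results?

5

Indole -: all 9 remaining candidates are consistent.
endospore formation -: excludes Bacillus anthracis, Bacillus cereus, Bacillus subtilis — 6 left.
Bile esculin -: excludes Listeria monocytogenes — 5 left.
Still consistent: Arcanobacterium haemolyticum, Corynebacterium diphtheriae, Corynebacterium jeikeium, Lactobacillus acidophilus, Nocardia asteroides.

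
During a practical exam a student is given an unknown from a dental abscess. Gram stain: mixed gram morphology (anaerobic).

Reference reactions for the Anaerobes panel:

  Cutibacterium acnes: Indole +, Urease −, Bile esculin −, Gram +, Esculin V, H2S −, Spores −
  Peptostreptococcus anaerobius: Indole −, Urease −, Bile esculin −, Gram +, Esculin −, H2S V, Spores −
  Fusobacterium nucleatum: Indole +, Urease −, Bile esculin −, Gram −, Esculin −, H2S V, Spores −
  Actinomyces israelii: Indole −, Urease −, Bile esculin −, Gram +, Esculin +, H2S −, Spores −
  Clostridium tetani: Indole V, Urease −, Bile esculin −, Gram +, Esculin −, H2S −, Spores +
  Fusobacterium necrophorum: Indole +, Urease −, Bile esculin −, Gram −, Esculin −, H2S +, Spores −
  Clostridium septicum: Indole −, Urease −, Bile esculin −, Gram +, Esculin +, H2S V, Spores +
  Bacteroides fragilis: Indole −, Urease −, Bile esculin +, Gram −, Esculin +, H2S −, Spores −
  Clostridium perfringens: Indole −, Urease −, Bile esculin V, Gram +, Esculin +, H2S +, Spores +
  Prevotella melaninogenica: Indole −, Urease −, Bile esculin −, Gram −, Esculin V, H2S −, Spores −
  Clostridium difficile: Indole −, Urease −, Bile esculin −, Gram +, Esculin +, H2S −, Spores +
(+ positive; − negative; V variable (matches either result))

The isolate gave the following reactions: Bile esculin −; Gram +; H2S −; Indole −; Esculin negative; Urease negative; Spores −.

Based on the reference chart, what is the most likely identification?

Peptostreptococcus anaerobius

H2S −: excludes Fusobacterium necrophorum, Clostridium perfringens — 9 left.
Indole −: excludes Cutibacterium acnes, Fusobacterium nucleatum — 7 left.
Bile esculin −: excludes Bacteroides fragilis — 6 left.
Spores −: excludes Clostridium tetani, Clostridium septicum, Clostridium difficile — 3 left.
Esculin −: excludes Actinomyces israelii — 2 left.
Gram +: excludes Prevotella melaninogenica — 1 left.
Urease −: the one remaining candidate is consistent.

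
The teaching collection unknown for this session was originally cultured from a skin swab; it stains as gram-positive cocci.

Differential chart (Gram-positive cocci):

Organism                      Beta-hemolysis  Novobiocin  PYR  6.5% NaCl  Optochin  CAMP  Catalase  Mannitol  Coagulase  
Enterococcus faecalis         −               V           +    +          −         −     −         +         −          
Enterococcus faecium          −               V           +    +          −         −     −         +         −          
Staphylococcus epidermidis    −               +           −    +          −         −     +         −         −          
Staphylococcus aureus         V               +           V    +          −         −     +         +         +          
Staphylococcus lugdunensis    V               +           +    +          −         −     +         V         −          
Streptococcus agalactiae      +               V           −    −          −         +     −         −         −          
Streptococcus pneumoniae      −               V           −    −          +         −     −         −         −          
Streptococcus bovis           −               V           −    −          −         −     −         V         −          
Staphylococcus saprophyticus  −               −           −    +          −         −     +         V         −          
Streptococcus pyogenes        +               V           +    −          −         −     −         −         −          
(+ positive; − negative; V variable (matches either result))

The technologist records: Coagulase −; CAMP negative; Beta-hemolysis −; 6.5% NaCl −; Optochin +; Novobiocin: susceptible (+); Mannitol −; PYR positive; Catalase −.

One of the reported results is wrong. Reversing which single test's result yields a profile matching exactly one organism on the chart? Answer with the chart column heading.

As reported, no row in the chart matches all 9 reactions.
Reversing Mannitol → still no organism matches.
Reversing Coagulase → still no organism matches.
Reversing 6.5% NaCl → still no organism matches.
Reversing Beta-hemolysis → still no organism matches.
Reversing CAMP → still no organism matches.
Reversing Catalase → still no organism matches.
Reversing PYR (to −) → unique match: Streptococcus pneumoniae.
Reversing Optochin → still no organism matches.
Reversing Novobiocin → still no organism matches.

PYR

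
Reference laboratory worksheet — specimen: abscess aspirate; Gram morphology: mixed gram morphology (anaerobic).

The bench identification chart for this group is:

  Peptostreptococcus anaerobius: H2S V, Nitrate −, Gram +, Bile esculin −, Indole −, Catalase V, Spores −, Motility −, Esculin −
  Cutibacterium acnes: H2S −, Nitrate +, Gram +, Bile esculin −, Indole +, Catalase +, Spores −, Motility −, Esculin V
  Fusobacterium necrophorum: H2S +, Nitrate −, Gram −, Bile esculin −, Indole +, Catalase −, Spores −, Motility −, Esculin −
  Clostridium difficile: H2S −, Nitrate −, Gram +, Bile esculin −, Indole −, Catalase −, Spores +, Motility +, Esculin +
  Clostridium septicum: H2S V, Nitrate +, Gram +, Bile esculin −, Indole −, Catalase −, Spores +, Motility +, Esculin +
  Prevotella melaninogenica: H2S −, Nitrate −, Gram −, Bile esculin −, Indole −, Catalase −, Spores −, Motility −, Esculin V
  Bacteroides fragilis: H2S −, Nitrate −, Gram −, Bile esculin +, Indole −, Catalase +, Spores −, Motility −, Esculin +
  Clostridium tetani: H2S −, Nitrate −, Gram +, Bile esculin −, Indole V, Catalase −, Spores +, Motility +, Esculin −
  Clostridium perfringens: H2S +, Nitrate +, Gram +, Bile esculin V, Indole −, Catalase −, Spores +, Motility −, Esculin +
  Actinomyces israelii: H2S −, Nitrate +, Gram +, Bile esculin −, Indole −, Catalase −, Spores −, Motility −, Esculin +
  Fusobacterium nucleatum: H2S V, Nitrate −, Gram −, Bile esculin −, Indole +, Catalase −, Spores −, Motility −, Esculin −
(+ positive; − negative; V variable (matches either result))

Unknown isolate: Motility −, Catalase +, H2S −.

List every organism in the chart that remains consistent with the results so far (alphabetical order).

Catalase +: excludes 8 organisms — 3 left.
Motility −: all 3 remaining candidates are consistent.
H2S −: all 3 remaining candidates are consistent.

Bacteroides fragilis, Cutibacterium acnes, Peptostreptococcus anaerobius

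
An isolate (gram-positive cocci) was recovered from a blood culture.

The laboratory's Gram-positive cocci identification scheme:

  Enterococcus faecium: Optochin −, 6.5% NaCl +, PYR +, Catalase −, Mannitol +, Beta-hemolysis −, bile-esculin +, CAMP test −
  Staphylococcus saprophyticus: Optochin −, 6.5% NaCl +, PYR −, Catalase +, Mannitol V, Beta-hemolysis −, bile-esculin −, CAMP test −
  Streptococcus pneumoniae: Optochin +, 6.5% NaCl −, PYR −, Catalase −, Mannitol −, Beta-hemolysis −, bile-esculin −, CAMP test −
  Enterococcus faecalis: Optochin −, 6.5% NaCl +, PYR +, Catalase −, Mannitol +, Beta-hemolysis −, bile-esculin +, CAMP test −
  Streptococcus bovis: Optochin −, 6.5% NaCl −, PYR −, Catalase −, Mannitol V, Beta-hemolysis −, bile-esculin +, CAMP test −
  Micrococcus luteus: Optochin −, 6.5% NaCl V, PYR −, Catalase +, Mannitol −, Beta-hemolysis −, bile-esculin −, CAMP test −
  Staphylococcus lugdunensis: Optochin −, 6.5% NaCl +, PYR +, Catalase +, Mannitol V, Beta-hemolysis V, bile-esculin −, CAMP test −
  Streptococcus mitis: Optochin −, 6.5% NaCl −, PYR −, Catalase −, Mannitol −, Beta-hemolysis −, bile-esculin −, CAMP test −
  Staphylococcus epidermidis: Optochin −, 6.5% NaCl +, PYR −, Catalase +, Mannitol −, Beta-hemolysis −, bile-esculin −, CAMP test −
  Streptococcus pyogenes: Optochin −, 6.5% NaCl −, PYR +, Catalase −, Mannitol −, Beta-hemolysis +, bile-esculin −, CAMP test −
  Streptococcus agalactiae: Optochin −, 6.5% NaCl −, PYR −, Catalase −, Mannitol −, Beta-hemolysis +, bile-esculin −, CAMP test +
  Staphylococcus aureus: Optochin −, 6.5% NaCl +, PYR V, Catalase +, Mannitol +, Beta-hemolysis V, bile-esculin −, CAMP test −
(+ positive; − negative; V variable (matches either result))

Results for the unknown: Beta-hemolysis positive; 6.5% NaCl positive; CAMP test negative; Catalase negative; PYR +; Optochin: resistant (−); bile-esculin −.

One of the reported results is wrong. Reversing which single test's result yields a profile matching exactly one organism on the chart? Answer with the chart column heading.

6.5% NaCl

As reported, no row in the chart matches all 7 reactions.
Reversing CAMP test → still no organism matches.
Reversing 6.5% NaCl (to −) → unique match: Streptococcus pyogenes.
Reversing Catalase → 2 organisms match (not unique).
Reversing Beta-hemolysis → still no organism matches.
Reversing PYR → still no organism matches.
Reversing bile-esculin → still no organism matches.
Reversing Optochin → still no organism matches.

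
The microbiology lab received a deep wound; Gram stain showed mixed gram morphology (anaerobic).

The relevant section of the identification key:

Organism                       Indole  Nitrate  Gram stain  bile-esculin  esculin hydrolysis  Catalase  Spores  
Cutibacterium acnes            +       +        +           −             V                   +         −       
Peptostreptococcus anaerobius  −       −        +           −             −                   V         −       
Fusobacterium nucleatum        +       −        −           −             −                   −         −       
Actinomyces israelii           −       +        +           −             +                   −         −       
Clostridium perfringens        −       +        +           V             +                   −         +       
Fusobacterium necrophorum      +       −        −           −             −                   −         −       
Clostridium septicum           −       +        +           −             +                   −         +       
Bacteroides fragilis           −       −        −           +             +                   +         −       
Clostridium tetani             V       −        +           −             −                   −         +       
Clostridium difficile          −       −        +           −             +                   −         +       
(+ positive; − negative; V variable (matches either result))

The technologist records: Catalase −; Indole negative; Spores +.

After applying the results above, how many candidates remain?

4

Spores +: excludes 6 organisms — 4 left.
Catalase −: all 4 remaining candidates are consistent.
Indole −: all 4 remaining candidates are consistent.
Still consistent: Clostridium difficile, Clostridium perfringens, Clostridium septicum, Clostridium tetani.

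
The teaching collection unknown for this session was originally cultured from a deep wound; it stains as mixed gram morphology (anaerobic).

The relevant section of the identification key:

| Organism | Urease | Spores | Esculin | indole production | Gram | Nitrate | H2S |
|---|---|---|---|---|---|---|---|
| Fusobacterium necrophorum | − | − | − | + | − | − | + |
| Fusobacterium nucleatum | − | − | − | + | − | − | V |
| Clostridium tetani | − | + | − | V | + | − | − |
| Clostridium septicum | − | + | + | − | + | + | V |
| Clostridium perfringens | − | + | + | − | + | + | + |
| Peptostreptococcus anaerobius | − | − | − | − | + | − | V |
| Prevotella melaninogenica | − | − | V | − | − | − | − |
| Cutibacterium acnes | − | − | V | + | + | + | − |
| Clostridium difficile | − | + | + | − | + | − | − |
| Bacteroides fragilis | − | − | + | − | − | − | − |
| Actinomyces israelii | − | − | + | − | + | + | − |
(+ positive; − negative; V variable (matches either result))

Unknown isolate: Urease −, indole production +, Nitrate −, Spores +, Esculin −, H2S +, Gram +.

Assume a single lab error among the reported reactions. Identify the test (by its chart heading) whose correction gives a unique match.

H2S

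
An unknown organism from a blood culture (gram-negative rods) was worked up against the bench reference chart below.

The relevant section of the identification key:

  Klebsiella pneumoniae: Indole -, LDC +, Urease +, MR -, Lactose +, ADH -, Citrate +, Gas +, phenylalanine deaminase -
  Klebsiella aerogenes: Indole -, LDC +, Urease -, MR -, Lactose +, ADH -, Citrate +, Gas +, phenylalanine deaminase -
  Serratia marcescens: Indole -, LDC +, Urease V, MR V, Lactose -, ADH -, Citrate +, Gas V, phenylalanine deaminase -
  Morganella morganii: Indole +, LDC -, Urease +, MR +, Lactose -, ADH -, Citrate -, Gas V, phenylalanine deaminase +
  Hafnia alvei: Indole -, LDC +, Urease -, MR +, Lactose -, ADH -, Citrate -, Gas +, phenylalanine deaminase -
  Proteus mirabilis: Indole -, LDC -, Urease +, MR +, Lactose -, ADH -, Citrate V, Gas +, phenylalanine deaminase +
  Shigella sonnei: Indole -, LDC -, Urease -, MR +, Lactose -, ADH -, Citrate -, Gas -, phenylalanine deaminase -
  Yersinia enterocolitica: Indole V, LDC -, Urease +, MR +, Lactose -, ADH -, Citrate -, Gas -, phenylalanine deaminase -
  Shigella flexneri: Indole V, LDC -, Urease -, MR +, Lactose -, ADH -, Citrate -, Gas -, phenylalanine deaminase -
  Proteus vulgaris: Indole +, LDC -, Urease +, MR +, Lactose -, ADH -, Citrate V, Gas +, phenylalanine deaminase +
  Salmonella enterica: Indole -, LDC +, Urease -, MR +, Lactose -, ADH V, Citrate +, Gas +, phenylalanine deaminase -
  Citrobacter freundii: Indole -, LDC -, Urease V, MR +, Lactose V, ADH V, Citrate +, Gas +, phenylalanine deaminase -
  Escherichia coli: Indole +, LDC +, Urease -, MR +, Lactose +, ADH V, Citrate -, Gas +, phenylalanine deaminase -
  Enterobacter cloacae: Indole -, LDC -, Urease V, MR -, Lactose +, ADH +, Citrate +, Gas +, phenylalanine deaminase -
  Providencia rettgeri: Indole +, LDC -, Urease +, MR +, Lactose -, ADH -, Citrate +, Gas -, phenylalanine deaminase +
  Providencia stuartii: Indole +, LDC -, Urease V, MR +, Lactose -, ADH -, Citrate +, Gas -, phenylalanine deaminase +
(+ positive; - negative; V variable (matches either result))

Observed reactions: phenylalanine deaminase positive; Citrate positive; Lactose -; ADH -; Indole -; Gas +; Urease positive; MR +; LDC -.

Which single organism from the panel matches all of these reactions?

Proteus mirabilis

Citrate +: excludes 6 organisms — 10 left.
ADH -: excludes Enterobacter cloacae — 9 left.
Urease +: excludes Klebsiella aerogenes, Salmonella enterica — 7 left.
MR +: excludes Klebsiella pneumoniae — 6 left.
Indole -: excludes Proteus vulgaris, Providencia rettgeri, Providencia stuartii — 3 left.
LDC -: excludes Serratia marcescens — 2 left.
Gas +: all 2 remaining candidates are consistent.
phenylalanine deaminase +: excludes Citrobacter freundii — 1 left.
Lactose -: the one remaining candidate is consistent.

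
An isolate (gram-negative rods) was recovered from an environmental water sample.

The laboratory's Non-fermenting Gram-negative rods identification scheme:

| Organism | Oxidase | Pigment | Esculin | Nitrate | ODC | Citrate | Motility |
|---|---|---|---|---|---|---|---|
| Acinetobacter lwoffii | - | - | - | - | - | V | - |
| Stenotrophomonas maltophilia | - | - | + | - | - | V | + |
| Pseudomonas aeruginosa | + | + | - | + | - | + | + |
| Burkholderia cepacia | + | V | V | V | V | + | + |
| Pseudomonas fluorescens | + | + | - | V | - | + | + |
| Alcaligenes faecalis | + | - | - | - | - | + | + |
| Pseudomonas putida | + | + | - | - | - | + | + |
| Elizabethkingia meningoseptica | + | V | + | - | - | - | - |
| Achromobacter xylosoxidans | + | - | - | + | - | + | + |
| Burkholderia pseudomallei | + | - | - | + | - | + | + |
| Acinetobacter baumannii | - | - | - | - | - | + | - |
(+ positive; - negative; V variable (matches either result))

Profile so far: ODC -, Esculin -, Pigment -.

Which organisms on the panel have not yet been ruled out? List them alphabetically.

Achromobacter xylosoxidans, Acinetobacter baumannii, Acinetobacter lwoffii, Alcaligenes faecalis, Burkholderia cepacia, Burkholderia pseudomallei

Esculin -: excludes Stenotrophomonas maltophilia, Elizabethkingia meningoseptica — 9 left.
ODC -: all 9 remaining candidates are consistent.
Pigment -: excludes Pseudomonas aeruginosa, Pseudomonas fluorescens, Pseudomonas putida — 6 left.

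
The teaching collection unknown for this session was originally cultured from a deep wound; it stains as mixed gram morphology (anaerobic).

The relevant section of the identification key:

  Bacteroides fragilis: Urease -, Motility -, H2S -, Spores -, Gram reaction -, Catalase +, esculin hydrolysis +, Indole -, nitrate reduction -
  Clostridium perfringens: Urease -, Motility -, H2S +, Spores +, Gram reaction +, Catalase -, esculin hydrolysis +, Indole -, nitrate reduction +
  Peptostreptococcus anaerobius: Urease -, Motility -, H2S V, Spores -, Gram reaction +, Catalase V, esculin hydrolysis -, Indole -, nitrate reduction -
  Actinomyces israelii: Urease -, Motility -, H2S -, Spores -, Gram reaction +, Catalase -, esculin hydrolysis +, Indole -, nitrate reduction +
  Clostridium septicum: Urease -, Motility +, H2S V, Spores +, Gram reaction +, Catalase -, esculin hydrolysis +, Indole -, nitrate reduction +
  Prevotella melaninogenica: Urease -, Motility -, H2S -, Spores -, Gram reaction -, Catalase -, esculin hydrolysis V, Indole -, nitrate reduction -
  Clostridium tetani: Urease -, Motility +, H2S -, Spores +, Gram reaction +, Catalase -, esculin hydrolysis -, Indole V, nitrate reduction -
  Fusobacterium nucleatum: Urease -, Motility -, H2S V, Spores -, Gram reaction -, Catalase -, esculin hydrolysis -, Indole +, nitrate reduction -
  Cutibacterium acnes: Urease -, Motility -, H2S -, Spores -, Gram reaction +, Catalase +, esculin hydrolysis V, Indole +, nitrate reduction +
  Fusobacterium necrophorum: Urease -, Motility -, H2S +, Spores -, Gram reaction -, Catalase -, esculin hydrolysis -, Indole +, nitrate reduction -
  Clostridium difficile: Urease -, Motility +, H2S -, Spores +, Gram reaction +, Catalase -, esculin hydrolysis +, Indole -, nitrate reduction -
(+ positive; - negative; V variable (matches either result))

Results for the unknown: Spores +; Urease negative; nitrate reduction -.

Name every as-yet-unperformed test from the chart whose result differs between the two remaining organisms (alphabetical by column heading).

esculin hydrolysis

Urease -: all 11 remaining candidates are consistent.
nitrate reduction -: excludes Clostridium perfringens, Actinomyces israelii, Clostridium septicum, Cutibacterium acnes — 7 left.
Spores +: excludes 5 organisms — 2 left.
Two candidates remain: Clostridium difficile and Clostridium tetani.
  Motility: + vs + — same for both, does not separate.
  H2S: - vs - — same for both, does not separate.
  Gram reaction: + vs + — same for both, does not separate.
  Catalase: - vs - — same for both, does not separate.
  esculin hydrolysis: Clostridium difficile +, Clostridium tetani - — discriminates.
  Indole: - vs V — variable for at least one, does not separate.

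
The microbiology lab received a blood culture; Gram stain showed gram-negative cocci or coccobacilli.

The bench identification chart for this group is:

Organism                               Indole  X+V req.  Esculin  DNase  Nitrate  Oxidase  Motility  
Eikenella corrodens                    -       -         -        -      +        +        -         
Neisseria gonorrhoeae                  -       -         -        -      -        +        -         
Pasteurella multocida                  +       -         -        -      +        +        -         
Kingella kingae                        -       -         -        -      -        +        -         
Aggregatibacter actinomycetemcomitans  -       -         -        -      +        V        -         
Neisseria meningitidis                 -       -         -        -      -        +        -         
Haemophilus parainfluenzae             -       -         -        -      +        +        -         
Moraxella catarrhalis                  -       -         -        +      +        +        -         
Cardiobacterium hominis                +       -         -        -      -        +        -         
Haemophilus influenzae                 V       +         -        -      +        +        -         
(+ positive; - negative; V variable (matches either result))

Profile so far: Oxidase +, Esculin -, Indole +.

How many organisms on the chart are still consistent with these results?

Indole +: excludes 7 organisms — 3 left.
Oxidase +: all 3 remaining candidates are consistent.
Esculin -: all 3 remaining candidates are consistent.
Still consistent: Cardiobacterium hominis, Haemophilus influenzae, Pasteurella multocida.

3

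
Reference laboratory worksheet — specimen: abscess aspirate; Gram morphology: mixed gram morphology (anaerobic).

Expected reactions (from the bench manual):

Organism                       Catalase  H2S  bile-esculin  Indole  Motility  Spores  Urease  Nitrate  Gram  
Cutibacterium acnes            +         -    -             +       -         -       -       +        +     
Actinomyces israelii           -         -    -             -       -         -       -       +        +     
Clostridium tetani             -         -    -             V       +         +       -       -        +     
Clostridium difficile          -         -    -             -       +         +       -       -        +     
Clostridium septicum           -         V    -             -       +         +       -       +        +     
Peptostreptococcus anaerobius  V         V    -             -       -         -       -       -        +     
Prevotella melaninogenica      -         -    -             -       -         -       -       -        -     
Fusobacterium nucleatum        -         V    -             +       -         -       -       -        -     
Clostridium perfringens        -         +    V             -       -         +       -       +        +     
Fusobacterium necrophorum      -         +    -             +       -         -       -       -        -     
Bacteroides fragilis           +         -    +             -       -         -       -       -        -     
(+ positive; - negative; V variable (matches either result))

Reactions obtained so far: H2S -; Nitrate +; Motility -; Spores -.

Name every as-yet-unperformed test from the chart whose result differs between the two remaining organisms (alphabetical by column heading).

Catalase, Indole

Spores -: excludes Clostridium tetani, Clostridium difficile, Clostridium septicum, Clostridium perfringens — 7 left.
H2S -: excludes Fusobacterium necrophorum — 6 left.
Motility -: all 6 remaining candidates are consistent.
Nitrate +: excludes Peptostreptococcus anaerobius, Prevotella melaninogenica, Fusobacterium nucleatum, Bacteroides fragilis — 2 left.
Two candidates remain: Actinomyces israelii and Cutibacterium acnes.
  Catalase: Actinomyces israelii -, Cutibacterium acnes + — discriminates.
  bile-esculin: - vs - — same for both, does not separate.
  Indole: Actinomyces israelii -, Cutibacterium acnes + — discriminates.
  Urease: - vs - — same for both, does not separate.
  Gram: + vs + — same for both, does not separate.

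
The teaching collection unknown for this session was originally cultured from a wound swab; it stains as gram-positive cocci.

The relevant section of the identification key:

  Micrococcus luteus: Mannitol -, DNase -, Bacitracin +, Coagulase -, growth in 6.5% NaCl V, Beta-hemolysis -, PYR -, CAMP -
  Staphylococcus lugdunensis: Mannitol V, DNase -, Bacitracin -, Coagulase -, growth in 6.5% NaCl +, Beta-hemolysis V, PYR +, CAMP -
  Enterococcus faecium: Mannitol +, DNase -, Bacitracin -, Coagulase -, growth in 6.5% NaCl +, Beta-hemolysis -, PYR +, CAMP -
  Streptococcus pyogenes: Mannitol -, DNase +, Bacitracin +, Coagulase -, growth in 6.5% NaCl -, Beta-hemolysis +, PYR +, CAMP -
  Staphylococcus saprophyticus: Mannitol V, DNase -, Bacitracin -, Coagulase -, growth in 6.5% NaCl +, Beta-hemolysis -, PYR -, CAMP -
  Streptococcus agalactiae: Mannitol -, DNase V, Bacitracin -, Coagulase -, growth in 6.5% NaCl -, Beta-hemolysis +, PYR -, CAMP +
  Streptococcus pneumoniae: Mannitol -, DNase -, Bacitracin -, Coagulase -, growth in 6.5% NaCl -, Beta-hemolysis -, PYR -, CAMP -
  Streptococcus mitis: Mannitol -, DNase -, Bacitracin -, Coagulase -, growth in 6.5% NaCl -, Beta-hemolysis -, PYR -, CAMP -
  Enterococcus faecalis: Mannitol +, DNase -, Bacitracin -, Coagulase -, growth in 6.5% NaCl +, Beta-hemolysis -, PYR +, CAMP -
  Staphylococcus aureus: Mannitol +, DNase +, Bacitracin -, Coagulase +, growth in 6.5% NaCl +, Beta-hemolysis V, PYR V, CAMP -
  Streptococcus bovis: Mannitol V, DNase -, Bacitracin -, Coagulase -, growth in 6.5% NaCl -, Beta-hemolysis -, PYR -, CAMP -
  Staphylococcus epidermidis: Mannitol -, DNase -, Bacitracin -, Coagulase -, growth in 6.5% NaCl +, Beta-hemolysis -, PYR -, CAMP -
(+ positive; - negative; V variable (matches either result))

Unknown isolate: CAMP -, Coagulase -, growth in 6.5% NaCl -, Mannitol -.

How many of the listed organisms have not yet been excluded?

Mannitol -: excludes Enterococcus faecium, Enterococcus faecalis, Staphylococcus aureus — 9 left.
growth in 6.5% NaCl -: excludes Staphylococcus lugdunensis, Staphylococcus saprophyticus, Staphylococcus epidermidis — 6 left.
Coagulase -: all 6 remaining candidates are consistent.
CAMP -: excludes Streptococcus agalactiae — 5 left.
Still consistent: Micrococcus luteus, Streptococcus bovis, Streptococcus mitis, Streptococcus pneumoniae, Streptococcus pyogenes.

5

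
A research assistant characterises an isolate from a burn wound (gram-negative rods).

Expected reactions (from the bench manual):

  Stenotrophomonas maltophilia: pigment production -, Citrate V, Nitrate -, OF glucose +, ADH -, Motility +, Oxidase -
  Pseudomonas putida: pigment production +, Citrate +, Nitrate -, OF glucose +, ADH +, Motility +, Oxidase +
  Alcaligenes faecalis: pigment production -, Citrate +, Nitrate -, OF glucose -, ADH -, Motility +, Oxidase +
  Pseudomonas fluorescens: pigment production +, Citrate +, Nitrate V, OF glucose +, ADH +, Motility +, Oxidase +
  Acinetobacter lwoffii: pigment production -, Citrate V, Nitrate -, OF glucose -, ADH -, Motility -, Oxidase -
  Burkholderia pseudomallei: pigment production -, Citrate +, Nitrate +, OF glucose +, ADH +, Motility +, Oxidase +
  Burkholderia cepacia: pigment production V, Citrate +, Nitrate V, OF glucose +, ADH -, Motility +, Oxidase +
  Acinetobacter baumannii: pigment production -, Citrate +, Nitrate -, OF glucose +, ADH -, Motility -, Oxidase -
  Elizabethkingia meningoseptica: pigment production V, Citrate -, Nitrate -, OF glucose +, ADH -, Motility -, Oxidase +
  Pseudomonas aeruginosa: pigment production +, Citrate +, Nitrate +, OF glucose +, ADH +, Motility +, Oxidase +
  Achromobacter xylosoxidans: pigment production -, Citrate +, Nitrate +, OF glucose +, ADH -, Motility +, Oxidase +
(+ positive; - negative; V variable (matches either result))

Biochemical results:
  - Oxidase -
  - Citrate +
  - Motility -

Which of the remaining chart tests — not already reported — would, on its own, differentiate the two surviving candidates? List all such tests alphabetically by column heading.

OF glucose

Oxidase -: excludes 8 organisms — 3 left.
Motility -: excludes Stenotrophomonas maltophilia — 2 left.
Citrate +: all 2 remaining candidates are consistent.
Two candidates remain: Acinetobacter baumannii and Acinetobacter lwoffii.
  pigment production: - vs - — same for both, does not separate.
  Nitrate: - vs - — same for both, does not separate.
  OF glucose: Acinetobacter baumannii +, Acinetobacter lwoffii - — discriminates.
  ADH: - vs - — same for both, does not separate.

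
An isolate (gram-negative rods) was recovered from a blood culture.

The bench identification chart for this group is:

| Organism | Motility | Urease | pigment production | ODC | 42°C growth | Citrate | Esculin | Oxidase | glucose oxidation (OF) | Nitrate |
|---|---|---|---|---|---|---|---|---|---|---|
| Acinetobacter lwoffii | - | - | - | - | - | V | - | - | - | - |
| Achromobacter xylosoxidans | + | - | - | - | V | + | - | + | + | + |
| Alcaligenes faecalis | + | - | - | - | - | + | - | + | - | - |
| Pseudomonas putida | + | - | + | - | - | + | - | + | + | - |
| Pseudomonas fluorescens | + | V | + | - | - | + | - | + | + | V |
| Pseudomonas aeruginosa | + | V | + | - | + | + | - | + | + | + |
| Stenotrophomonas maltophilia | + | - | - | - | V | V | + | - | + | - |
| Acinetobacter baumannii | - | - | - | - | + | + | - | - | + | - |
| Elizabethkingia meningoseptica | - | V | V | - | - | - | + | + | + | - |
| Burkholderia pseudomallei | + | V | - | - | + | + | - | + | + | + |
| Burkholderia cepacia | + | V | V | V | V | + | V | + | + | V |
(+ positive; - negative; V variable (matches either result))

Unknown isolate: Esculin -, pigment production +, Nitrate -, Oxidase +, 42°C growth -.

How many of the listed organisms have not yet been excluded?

3

Nitrate -: excludes Achromobacter xylosoxidans, Pseudomonas aeruginosa, Burkholderia pseudomallei — 8 left.
pigment production +: excludes Acinetobacter lwoffii, Alcaligenes faecalis, Stenotrophomonas maltophilia, Acinetobacter baumannii — 4 left.
Oxidase +: all 4 remaining candidates are consistent.
42°C growth -: all 4 remaining candidates are consistent.
Esculin -: excludes Elizabethkingia meningoseptica — 3 left.
Still consistent: Burkholderia cepacia, Pseudomonas fluorescens, Pseudomonas putida.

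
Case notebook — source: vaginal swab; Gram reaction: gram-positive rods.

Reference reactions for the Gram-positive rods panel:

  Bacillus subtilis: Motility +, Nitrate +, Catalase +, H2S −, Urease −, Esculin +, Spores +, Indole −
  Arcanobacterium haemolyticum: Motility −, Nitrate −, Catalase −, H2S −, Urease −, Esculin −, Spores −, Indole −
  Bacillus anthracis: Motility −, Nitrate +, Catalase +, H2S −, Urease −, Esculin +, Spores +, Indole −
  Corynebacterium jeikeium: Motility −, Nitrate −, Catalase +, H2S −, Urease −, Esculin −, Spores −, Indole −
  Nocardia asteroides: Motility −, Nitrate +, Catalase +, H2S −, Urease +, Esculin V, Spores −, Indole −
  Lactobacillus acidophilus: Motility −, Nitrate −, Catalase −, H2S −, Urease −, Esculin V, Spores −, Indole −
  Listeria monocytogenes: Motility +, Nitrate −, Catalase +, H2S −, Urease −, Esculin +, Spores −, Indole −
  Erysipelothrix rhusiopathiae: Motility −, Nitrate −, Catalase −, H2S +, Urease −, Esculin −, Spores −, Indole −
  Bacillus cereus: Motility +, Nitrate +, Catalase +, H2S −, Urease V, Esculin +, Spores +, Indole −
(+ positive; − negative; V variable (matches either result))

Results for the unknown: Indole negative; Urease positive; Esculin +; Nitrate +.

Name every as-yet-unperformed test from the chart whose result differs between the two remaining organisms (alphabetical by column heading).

Nitrate +: excludes 5 organisms — 4 left.
Esculin +: all 4 remaining candidates are consistent.
Indole −: all 4 remaining candidates are consistent.
Urease +: excludes Bacillus subtilis, Bacillus anthracis — 2 left.
Two candidates remain: Bacillus cereus and Nocardia asteroides.
  Motility: Bacillus cereus +, Nocardia asteroides − — discriminates.
  Catalase: + vs + — same for both, does not separate.
  H2S: − vs − — same for both, does not separate.
  Spores: Bacillus cereus +, Nocardia asteroides − — discriminates.

Motility, Spores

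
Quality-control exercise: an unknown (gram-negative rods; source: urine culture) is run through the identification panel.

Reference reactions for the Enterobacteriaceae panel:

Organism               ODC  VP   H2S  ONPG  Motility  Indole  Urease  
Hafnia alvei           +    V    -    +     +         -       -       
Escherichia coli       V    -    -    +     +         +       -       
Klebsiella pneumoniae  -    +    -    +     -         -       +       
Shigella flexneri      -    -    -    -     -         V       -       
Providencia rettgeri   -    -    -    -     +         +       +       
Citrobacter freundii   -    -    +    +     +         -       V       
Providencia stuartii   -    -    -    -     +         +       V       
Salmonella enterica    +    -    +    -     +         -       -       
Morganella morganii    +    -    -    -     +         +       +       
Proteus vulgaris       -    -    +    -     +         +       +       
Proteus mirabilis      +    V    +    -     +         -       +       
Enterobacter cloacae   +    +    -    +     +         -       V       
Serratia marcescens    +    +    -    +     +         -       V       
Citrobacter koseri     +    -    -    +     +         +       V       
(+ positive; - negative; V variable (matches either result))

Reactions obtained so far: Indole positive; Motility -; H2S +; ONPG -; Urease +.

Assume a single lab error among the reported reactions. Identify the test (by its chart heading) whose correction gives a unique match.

As reported, no row in the chart matches all 5 reactions.
Reversing Motility (to +) → unique match: Proteus vulgaris.
Reversing Indole → still no organism matches.
Reversing H2S → still no organism matches.
Reversing ONPG → still no organism matches.
Reversing Urease → still no organism matches.

Motility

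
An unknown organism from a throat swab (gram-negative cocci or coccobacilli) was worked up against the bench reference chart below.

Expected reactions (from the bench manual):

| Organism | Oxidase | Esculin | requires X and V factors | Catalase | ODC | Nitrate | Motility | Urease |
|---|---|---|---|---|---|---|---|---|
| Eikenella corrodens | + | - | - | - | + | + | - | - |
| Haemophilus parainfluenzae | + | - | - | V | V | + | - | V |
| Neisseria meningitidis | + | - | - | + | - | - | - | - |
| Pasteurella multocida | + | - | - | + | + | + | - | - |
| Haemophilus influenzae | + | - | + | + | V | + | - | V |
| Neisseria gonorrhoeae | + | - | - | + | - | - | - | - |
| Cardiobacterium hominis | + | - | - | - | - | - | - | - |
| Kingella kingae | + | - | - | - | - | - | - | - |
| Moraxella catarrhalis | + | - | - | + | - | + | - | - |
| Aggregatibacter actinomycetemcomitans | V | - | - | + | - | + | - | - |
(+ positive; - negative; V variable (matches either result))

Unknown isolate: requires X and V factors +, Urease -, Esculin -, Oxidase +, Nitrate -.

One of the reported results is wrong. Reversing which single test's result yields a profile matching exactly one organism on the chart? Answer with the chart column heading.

Nitrate

As reported, no row in the chart matches all 5 reactions.
Reversing Urease → still no organism matches.
Reversing Esculin → still no organism matches.
Reversing requires X and V factors → 4 organisms match (not unique).
Reversing Oxidase → still no organism matches.
Reversing Nitrate (to +) → unique match: Haemophilus influenzae.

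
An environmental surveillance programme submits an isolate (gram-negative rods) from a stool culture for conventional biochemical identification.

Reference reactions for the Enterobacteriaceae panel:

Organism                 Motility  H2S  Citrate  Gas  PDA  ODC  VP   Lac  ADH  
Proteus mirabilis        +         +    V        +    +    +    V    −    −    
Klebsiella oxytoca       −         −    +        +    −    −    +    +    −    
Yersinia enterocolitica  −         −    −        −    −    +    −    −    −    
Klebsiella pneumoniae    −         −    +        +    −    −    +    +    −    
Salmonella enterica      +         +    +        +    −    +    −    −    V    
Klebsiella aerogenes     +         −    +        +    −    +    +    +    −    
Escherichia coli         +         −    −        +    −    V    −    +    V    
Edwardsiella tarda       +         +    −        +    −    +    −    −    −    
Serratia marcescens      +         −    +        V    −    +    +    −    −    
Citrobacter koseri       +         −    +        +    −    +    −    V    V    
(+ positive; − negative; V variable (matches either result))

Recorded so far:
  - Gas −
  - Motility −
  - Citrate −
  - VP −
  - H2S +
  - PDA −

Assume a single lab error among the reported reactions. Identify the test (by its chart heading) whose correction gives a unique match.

As reported, no row in the chart matches all 6 reactions.
Reversing Motility → still no organism matches.
Reversing PDA → still no organism matches.
Reversing Citrate → still no organism matches.
Reversing H2S (to −) → unique match: Yersinia enterocolitica.
Reversing Gas → still no organism matches.
Reversing VP → still no organism matches.

H2S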